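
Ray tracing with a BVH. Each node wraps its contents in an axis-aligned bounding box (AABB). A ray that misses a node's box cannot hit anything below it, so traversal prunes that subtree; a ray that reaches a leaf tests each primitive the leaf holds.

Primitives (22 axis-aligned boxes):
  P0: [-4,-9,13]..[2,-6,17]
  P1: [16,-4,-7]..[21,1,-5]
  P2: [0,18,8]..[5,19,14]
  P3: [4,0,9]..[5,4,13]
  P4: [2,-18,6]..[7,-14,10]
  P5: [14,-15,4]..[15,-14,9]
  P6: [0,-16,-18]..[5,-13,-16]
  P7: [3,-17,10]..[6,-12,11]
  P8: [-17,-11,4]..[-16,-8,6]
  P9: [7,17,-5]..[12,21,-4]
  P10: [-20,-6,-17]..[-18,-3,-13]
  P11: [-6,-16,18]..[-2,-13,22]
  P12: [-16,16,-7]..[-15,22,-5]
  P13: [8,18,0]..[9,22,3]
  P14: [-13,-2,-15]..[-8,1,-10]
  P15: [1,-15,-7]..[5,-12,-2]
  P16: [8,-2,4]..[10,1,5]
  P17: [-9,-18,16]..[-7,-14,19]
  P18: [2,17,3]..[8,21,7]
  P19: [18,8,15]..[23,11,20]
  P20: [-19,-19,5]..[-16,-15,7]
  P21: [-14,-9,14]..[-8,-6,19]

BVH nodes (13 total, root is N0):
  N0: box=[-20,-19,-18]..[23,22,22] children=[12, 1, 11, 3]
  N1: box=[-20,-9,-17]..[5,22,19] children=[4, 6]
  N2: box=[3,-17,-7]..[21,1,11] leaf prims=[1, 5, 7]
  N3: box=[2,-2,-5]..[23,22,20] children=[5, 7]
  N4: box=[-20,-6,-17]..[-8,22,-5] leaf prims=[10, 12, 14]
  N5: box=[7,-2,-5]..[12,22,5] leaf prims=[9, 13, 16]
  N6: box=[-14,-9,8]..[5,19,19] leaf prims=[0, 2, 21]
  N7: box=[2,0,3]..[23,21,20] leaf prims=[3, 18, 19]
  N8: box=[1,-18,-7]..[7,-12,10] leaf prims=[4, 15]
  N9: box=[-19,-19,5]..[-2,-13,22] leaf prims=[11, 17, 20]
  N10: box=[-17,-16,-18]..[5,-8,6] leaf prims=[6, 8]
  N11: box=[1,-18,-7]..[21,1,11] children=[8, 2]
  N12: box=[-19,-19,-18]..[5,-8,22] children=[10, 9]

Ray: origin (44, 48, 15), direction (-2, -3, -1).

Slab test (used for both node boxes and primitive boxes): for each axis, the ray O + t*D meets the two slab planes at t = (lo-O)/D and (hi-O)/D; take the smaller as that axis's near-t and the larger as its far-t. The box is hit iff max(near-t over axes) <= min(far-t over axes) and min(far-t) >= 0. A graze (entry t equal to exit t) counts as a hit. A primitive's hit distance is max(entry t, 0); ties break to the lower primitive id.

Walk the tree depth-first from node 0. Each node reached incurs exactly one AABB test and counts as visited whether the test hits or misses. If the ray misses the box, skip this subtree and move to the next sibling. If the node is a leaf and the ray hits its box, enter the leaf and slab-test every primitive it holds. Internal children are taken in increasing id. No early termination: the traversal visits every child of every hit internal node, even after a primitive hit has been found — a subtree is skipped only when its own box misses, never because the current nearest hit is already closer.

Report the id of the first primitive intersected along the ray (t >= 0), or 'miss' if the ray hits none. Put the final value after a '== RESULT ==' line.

Traverse from the root:
N0 x:[21/2,32] y:[26/3,67/3] z:[-7,33] -> hit [21/2,67/3], descend [1, 3, 11, 12]
  N1 x:[39/2,32] y:[26/3,19] z:[-4,32] -> miss, prune
  N3 x:[21/2,21] y:[26/3,50/3] z:[-5,20] -> hit [21/2,50/3], descend [5, 7]
    N5 x:[16,37/2] y:[26/3,50/3] z:[10,20] -> hit [16,50/3] leaf, test {P9(miss), P13(miss), P16(miss)}
    N7 x:[21/2,21] y:[9,16] z:[-5,12] -> hit [21/2,12] leaf, test {P3(miss), P18(miss), P19(miss)}
  N11 x:[23/2,43/2] y:[47/3,22] z:[4,22] -> hit [47/3,43/2], descend [2, 8]
    N2 x:[23/2,41/2] y:[47/3,65/3] z:[4,22] -> hit [47/3,41/2] leaf, test {P1(miss), P5(miss), P7(miss)}
    N8 x:[37/2,43/2] y:[20,22] z:[5,22] -> hit [20,43/2] leaf, test {P4(miss), P15@t=20}
  N12 x:[39/2,63/2] y:[56/3,67/3] z:[-7,33] -> hit [39/2,67/3], descend [9, 10]
    N9 x:[23,63/2] y:[61/3,67/3] z:[-7,10] -> miss, prune
    N10 x:[39/2,61/2] y:[56/3,64/3] z:[9,33] -> hit [39/2,64/3] leaf, test {P6(miss), P8(miss)}

order=[0, 1, 3, 5, 7, 11, 2, 8, 12, 9, 10]  |boxes|=11  |leaves|=5  hit=P15

== RESULT ==
15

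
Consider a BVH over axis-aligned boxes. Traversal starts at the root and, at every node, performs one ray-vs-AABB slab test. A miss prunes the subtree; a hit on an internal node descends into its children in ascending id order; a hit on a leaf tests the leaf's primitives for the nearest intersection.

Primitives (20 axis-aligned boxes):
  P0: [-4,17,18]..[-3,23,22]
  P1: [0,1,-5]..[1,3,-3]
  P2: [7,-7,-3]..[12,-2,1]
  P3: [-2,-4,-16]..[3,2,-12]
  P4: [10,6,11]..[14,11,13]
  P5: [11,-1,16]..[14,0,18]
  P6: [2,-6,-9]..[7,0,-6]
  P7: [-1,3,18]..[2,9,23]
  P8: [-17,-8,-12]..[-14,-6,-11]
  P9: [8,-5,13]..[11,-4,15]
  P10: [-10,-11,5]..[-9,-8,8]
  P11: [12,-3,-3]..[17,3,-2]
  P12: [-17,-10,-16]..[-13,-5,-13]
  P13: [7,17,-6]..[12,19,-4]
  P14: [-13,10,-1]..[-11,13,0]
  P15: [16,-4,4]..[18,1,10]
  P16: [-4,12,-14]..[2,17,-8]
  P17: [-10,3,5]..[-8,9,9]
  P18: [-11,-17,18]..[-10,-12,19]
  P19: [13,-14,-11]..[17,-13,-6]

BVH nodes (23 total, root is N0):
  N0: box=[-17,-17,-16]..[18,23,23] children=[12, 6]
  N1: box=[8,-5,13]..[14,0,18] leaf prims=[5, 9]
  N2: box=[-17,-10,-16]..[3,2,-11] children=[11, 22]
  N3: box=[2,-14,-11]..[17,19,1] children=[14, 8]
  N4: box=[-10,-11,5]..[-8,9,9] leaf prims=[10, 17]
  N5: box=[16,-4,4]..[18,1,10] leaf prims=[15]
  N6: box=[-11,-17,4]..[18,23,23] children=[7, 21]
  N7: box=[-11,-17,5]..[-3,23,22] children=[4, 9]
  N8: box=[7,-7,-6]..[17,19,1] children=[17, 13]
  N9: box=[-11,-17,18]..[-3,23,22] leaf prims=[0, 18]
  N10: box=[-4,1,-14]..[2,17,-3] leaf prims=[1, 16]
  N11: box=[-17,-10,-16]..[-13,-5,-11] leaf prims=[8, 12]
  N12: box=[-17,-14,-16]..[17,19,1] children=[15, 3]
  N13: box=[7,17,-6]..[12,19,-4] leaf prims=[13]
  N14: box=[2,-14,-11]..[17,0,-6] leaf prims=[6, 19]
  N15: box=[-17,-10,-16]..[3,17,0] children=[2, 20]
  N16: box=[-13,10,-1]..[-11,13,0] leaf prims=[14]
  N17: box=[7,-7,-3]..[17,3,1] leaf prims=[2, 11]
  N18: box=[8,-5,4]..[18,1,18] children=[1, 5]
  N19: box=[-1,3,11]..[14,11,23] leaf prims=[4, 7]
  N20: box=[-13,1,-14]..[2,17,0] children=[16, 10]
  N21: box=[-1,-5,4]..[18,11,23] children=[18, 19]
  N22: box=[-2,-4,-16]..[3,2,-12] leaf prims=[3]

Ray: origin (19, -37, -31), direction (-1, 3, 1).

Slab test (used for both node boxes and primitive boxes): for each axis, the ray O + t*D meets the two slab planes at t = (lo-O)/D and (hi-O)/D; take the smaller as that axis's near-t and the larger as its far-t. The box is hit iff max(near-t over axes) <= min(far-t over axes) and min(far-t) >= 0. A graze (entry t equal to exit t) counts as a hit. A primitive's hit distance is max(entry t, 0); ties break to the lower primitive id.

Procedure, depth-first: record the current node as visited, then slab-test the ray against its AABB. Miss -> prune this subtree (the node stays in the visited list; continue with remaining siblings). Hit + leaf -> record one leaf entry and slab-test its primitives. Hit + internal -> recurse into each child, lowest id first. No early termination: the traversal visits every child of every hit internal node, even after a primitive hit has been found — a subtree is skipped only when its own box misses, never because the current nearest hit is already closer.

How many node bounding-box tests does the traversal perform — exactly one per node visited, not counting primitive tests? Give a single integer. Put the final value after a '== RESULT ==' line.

Traverse from the root:
N0 x:[1,36] y:[20/3,20] z:[15,54] -> hit [15,20], descend [6, 12]
  N6 x:[1,30] y:[20/3,20] z:[35,54] -> miss, prune
  N12 x:[2,36] y:[23/3,56/3] z:[15,32] -> hit [15,56/3], descend [3, 15]
    N3 x:[2,17] y:[23/3,56/3] z:[20,32] -> miss, prune
    N15 x:[16,36] y:[9,18] z:[15,31] -> hit [16,18], descend [2, 20]
      N2 x:[16,36] y:[9,13] z:[15,20] -> miss, prune
      N20 x:[17,32] y:[38/3,18] z:[17,31] -> hit [17,18], descend [10, 16]
        N10 x:[17,23] y:[38/3,18] z:[17,28] -> hit [17,18] leaf, test {P1(miss), P16@t=17}
        N16 x:[30,32] y:[47/3,50/3] z:[30,31] -> miss, prune

order=[0, 6, 12, 3, 15, 2, 20, 10, 16]  |boxes|=9  |leaves|=1  hit=P16

== RESULT ==
9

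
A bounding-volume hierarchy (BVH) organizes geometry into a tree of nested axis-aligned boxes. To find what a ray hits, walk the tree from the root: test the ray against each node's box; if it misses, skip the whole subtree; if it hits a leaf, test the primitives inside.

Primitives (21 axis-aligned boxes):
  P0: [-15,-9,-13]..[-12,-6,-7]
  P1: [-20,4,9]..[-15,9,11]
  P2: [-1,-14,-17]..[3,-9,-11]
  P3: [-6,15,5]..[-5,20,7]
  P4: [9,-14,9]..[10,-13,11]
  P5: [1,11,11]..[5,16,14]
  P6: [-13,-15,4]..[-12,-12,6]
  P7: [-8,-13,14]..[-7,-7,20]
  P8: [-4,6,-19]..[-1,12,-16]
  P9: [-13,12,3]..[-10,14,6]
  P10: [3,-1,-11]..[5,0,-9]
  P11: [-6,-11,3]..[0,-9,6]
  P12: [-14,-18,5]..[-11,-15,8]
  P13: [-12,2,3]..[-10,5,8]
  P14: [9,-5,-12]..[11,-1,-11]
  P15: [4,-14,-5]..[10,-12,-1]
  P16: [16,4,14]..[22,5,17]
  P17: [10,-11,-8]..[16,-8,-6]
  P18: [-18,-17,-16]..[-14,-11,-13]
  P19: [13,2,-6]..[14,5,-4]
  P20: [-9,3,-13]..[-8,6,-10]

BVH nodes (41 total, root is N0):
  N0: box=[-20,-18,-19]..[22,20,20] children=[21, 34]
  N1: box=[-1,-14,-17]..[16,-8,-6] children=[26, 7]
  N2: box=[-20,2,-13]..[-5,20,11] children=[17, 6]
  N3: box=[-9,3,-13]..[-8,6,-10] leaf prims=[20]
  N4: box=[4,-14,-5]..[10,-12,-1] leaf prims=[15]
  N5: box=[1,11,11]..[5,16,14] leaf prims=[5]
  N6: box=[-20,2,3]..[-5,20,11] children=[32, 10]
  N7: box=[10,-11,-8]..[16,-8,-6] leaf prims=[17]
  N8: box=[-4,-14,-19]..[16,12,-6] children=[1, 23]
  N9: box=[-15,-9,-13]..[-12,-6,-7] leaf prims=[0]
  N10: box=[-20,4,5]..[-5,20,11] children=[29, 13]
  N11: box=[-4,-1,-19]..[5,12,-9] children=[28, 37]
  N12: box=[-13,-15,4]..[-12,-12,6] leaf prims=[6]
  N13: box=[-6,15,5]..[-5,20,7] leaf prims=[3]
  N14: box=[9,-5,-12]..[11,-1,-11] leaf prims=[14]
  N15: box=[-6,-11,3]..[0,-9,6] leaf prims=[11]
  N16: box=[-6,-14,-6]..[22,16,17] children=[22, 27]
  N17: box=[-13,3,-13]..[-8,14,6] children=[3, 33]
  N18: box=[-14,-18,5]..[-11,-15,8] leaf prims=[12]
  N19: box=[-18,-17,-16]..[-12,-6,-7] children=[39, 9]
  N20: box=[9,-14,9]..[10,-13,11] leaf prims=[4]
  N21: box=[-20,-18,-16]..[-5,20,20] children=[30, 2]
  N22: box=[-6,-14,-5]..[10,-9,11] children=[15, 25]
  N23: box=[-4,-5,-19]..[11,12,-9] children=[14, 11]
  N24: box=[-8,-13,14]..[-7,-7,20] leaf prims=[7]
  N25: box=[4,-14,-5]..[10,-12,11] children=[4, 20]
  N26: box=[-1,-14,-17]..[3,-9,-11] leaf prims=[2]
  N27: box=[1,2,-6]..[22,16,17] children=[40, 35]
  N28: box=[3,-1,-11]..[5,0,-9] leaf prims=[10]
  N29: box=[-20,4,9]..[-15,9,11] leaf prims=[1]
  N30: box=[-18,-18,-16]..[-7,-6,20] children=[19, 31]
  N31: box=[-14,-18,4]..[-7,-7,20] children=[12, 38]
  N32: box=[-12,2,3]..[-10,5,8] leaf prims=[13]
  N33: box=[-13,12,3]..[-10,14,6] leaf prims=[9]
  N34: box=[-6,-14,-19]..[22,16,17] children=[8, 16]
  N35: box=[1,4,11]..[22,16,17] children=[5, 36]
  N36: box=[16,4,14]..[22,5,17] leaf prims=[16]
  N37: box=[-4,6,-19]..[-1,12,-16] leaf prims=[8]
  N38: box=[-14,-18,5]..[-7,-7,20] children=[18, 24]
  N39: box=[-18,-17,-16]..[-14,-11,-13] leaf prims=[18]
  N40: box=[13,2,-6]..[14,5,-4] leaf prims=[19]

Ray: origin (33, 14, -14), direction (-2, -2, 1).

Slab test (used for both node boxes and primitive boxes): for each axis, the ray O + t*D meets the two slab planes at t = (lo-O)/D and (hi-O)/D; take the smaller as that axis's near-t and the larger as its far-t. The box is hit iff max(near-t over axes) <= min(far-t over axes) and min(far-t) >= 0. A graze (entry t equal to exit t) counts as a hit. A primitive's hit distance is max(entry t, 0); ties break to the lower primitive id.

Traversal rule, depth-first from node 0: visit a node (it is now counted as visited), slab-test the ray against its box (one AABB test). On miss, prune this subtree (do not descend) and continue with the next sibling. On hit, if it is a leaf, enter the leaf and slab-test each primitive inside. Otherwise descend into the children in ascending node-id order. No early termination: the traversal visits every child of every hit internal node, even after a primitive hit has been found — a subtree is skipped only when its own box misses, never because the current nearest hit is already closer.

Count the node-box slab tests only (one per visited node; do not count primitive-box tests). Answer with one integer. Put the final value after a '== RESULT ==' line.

Walk:
N0 x:[11/2,53/2] y:[-3,16] z:[-5,34] -> hit [11/2,16], descend [21, 34]
  N21 x:[19,53/2] y:[-3,16] z:[-2,34] -> miss, prune
  N34 x:[11/2,39/2] y:[-1,14] z:[-5,31] -> hit [11/2,14], descend [8, 16]
    N8 x:[17/2,37/2] y:[1,14] z:[-5,8] -> miss, prune
    N16 x:[11/2,39/2] y:[-1,14] z:[8,31] -> hit [8,14], descend [22, 27]
      N22 x:[23/2,39/2] y:[23/2,14] z:[9,25] -> hit [23/2,14], descend [15, 25]
        N15 x:[33/2,39/2] y:[23/2,25/2] z:[17,20] -> miss, prune
        N25 x:[23/2,29/2] y:[13,14] z:[9,25] -> hit [13,14], descend [4, 20]
          N4 x:[23/2,29/2] y:[13,14] z:[9,13] -> hit [13,13] leaf, test {P15@t=13}
          N20 x:[23/2,12] y:[27/2,14] z:[23,25] -> miss, prune
      N27 x:[11/2,16] y:[-1,6] z:[8,31] -> miss, prune

order=[0, 21, 34, 8, 16, 22, 15, 25, 4, 20, 27]  |boxes|=11  |leaves|=1  hit=P15

== RESULT ==
11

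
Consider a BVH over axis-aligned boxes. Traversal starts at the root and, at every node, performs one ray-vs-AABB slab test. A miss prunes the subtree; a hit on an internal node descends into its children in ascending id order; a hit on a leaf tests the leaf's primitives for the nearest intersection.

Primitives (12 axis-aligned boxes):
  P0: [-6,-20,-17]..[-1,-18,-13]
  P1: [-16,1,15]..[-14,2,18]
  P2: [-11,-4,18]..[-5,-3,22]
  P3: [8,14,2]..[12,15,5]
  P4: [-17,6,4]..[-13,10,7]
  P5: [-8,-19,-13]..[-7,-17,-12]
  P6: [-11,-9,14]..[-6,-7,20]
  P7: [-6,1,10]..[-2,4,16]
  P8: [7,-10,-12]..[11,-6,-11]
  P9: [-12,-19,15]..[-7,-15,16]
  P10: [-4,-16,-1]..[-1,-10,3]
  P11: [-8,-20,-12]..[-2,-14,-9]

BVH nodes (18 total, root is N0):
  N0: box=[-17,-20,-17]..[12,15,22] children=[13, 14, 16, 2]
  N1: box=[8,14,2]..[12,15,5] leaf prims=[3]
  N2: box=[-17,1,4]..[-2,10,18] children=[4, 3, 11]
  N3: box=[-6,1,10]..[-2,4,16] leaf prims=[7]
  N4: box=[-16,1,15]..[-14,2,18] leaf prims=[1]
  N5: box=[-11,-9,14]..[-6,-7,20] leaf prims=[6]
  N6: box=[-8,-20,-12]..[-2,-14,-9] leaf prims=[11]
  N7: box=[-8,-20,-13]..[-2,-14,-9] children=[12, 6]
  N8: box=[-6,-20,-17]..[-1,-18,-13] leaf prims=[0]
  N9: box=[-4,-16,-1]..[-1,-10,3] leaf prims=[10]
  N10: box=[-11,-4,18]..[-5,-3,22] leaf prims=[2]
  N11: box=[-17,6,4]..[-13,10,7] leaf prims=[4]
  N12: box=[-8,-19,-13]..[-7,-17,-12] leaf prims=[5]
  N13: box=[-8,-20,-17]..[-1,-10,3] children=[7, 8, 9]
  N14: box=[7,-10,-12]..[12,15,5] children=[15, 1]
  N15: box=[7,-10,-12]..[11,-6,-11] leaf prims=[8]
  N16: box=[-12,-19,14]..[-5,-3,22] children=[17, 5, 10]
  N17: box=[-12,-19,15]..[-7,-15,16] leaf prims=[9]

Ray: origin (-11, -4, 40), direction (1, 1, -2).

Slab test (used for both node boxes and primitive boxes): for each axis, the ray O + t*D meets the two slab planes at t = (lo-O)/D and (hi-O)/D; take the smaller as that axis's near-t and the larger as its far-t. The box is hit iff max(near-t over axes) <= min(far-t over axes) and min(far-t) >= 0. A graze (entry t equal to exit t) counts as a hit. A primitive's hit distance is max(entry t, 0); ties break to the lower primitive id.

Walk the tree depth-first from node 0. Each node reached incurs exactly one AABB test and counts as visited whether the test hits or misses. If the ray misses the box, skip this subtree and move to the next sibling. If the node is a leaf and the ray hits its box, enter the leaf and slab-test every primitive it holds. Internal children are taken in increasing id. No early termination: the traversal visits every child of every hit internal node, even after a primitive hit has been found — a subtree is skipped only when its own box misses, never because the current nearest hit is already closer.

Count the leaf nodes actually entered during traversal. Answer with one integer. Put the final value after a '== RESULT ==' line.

Traverse from the root:
N0 x:[-6,23] y:[-16,19] z:[9,57/2] -> hit [9,19], descend [2, 13, 14, 16]
  N2 x:[-6,9] y:[5,14] z:[11,18] -> miss, prune
  N13 x:[3,10] y:[-16,-6] z:[37/2,57/2] -> miss, prune
  N14 x:[18,23] y:[-6,19] z:[35/2,26] -> hit [18,19], descend [1, 15]
    N1 x:[19,23] y:[18,19] z:[35/2,19] -> hit [19,19] leaf, test {P3@t=19}
    N15 x:[18,22] y:[-6,-2] z:[51/2,26] -> miss, prune
  N16 x:[-1,6] y:[-15,1] z:[9,13] -> miss, prune

Summary -> nodes [0, 2, 13, 14, 1, 15, 16]; box-tests=7; leaf-entries=1; first=P3

== RESULT ==
1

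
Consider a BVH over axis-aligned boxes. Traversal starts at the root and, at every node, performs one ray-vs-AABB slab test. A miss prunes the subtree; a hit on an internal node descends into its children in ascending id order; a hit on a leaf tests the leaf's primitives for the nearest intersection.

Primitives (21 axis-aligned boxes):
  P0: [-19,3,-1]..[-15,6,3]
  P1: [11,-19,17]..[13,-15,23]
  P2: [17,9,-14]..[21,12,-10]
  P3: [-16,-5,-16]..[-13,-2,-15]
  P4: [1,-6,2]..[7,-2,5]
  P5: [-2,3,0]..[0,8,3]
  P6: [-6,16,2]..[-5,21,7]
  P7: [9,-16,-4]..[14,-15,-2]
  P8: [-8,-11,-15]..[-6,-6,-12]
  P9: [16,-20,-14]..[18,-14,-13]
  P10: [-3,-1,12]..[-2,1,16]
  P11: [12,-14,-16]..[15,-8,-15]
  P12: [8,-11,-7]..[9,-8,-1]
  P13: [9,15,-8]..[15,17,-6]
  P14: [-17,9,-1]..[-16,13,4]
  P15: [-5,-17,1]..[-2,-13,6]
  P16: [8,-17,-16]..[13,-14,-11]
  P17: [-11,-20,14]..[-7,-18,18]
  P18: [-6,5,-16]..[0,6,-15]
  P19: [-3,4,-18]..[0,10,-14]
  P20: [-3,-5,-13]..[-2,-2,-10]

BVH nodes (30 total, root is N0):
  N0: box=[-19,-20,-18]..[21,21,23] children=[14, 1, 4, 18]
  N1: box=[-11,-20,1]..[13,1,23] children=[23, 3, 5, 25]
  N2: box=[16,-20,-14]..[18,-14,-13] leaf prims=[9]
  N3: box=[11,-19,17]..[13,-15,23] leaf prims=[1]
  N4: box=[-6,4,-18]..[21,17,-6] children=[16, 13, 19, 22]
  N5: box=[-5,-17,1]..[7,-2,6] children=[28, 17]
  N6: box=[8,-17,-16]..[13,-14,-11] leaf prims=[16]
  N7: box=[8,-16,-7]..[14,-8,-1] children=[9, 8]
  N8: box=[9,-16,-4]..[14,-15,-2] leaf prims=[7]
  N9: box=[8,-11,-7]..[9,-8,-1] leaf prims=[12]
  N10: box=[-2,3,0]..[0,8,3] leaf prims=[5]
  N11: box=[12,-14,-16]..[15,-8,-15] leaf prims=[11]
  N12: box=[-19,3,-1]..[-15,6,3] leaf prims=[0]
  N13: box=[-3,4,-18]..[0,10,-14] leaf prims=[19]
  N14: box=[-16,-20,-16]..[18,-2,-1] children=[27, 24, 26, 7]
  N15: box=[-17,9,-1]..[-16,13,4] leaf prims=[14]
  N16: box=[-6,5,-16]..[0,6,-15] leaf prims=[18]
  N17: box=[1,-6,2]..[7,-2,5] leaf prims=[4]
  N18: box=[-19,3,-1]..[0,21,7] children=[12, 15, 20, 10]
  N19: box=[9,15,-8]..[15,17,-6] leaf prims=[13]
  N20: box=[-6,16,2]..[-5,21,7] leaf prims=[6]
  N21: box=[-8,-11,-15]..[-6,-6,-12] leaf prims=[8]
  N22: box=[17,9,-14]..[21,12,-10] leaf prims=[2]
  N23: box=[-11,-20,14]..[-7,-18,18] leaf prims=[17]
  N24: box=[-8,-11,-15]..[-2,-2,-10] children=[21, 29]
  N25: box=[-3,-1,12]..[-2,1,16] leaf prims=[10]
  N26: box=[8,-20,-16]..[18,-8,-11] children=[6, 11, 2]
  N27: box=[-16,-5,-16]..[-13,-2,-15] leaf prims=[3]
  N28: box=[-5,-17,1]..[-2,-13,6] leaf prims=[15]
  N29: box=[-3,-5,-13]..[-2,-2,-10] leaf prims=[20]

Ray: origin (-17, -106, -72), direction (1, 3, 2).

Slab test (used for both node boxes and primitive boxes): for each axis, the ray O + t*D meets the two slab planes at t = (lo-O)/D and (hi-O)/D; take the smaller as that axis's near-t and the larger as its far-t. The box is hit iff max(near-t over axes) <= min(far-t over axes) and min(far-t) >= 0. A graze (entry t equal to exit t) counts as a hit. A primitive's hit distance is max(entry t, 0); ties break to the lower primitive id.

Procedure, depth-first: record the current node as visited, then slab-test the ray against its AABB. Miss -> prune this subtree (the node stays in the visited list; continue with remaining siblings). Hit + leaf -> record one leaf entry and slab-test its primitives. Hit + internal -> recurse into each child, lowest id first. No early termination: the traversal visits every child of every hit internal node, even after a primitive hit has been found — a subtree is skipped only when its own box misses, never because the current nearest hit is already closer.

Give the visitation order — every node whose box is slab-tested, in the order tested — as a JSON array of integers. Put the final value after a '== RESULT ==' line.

Traverse from the root:
N0 x:[-2,38] y:[86/3,127/3] z:[27,95/2] -> hit [86/3,38], descend [1, 4, 14, 18]
  N1 x:[6,30] y:[86/3,107/3] z:[73/2,95/2] -> miss, prune
  N4 x:[11,38] y:[110/3,41] z:[27,33] -> miss, prune
  N14 x:[1,35] y:[86/3,104/3] z:[28,71/2] -> hit [86/3,104/3], descend [7, 24, 26, 27]
    N7 x:[25,31] y:[30,98/3] z:[65/2,71/2] -> miss, prune
    N24 x:[9,15] y:[95/3,104/3] z:[57/2,31] -> miss, prune
    N26 x:[25,35] y:[86/3,98/3] z:[28,61/2] -> hit [86/3,61/2], descend [2, 6, 11]
      N2 x:[33,35] y:[86/3,92/3] z:[29,59/2] -> miss, prune
      N6 x:[25,30] y:[89/3,92/3] z:[28,61/2] -> hit [89/3,30] leaf, test {P16@t=89/3}
      N11 x:[29,32] y:[92/3,98/3] z:[28,57/2] -> miss, prune
    N27 x:[1,4] y:[101/3,104/3] z:[28,57/2] -> miss, prune
  N18 x:[-2,17] y:[109/3,127/3] z:[71/2,79/2] -> miss, prune

order=[0, 1, 4, 14, 7, 24, 26, 2, 6, 11, 27, 18]  |boxes|=12  |leaves|=1  hit=P16

== RESULT ==
[0, 1, 4, 14, 7, 24, 26, 2, 6, 11, 27, 18]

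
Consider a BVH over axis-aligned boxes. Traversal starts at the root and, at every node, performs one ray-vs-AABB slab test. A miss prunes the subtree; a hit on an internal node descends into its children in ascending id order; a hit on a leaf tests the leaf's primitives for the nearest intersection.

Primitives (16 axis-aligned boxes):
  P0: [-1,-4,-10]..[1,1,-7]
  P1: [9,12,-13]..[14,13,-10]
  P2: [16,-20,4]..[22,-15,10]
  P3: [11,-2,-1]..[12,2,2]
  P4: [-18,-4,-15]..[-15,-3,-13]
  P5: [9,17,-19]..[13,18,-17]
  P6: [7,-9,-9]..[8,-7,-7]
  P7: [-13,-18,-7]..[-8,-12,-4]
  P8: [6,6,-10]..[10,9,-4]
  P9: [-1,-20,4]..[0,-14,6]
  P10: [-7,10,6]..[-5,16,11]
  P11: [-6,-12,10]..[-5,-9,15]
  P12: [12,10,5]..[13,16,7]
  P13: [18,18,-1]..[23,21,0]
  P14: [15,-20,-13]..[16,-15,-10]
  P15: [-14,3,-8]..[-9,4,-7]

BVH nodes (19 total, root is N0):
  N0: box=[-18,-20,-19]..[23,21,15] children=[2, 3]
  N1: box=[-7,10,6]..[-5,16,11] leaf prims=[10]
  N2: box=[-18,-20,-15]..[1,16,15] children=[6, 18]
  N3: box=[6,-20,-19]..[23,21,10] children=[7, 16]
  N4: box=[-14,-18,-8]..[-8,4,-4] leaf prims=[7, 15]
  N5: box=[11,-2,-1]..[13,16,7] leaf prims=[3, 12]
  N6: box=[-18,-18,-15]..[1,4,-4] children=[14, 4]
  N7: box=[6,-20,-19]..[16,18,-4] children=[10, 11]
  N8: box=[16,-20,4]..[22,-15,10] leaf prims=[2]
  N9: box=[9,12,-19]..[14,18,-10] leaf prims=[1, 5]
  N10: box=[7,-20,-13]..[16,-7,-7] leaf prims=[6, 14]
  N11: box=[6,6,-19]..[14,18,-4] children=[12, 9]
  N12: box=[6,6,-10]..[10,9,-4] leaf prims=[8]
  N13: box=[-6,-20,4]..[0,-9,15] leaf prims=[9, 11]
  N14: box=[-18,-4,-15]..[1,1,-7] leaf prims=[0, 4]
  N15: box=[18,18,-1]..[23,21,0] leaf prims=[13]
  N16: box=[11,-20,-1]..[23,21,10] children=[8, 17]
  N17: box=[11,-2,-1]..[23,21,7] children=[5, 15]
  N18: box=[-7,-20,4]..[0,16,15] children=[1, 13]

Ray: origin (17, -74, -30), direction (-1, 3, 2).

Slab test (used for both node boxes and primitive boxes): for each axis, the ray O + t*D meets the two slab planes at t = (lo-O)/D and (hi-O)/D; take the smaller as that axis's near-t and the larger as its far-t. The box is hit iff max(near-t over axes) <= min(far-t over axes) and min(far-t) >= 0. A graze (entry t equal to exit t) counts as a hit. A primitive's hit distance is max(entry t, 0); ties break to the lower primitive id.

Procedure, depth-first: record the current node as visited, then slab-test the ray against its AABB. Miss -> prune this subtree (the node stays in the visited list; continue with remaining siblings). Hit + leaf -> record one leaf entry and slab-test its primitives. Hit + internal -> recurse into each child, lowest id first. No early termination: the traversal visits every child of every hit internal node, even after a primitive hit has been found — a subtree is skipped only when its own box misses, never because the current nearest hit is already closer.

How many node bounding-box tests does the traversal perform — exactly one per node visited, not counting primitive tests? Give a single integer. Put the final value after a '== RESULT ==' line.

Walk:
N0 x:[-6,35] y:[18,95/3] z:[11/2,45/2] -> hit [18,45/2], descend [2, 3]
  N2 x:[16,35] y:[18,30] z:[15/2,45/2] -> hit [18,45/2], descend [6, 18]
    N6 x:[16,35] y:[56/3,26] z:[15/2,13] -> miss, prune
    N18 x:[17,24] y:[18,30] z:[17,45/2] -> hit [18,45/2], descend [1, 13]
      N1 x:[22,24] y:[28,30] z:[18,41/2] -> miss, prune
      N13 x:[17,23] y:[18,65/3] z:[17,45/2] -> hit [18,65/3] leaf, test {P9@t=18, P11(miss)}
  N3 x:[-6,11] y:[18,95/3] z:[11/2,20] -> miss, prune

7 AABB tests over nodes [0, 2, 6, 18, 1, 13, 3]; 1 leaf entered; closest P9.

== RESULT ==
7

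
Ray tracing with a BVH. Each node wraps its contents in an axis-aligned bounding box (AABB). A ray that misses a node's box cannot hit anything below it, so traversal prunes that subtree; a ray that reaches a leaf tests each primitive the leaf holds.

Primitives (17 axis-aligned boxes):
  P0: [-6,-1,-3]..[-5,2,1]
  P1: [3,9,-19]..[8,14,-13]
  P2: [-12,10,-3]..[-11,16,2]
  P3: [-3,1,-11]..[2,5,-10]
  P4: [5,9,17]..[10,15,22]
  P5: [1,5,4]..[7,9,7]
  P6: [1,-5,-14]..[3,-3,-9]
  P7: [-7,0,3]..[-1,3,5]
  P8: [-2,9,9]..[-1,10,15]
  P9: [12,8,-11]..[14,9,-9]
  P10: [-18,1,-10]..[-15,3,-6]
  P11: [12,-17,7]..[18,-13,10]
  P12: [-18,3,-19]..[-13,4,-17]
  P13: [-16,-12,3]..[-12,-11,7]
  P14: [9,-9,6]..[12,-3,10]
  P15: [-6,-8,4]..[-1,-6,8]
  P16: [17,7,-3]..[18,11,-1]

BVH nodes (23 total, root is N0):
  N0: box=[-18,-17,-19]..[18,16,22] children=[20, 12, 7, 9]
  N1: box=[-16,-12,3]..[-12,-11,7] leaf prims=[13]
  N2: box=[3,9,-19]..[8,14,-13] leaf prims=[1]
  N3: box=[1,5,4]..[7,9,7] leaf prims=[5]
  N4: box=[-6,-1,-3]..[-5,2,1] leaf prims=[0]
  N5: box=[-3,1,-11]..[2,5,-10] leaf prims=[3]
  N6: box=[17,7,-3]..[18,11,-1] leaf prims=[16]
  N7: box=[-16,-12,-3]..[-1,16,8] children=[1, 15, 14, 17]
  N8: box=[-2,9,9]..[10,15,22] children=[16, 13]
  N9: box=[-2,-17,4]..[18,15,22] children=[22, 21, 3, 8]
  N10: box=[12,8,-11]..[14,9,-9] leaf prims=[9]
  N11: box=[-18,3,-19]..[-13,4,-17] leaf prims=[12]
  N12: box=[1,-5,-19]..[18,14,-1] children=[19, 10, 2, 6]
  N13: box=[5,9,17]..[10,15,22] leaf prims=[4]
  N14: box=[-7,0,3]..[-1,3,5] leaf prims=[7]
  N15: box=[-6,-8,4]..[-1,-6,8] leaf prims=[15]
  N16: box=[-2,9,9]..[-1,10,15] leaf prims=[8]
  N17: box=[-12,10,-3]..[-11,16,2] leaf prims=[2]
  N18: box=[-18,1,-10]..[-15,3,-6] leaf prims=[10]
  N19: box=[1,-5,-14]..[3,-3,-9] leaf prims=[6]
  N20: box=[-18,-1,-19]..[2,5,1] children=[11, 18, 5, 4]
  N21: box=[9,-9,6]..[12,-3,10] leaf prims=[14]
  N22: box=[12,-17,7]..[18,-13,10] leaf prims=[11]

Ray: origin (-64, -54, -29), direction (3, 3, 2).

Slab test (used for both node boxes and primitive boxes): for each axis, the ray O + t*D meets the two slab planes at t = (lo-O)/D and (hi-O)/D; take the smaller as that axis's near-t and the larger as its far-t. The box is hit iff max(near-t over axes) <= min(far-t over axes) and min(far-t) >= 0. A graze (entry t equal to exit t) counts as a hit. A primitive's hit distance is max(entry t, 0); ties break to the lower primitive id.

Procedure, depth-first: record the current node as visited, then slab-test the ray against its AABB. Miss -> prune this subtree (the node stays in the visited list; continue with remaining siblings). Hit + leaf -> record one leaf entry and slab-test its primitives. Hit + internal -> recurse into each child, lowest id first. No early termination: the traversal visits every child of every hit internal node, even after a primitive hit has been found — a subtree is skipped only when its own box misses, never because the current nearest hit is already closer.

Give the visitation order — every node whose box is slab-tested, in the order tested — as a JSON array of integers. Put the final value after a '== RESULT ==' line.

Traverse from the root:
N0 x:[46/3,82/3] y:[37/3,70/3] z:[5,51/2] -> hit [46/3,70/3], descend [7, 9, 12, 20]
  N7 x:[16,21] y:[14,70/3] z:[13,37/2] -> hit [16,37/2], descend [1, 14, 15, 17]
    N1 x:[16,52/3] y:[14,43/3] z:[16,18] -> miss, prune
    N14 x:[19,21] y:[18,19] z:[16,17] -> miss, prune
    N15 x:[58/3,21] y:[46/3,16] z:[33/2,37/2] -> miss, prune
    N17 x:[52/3,53/3] y:[64/3,70/3] z:[13,31/2] -> miss, prune
  N9 x:[62/3,82/3] y:[37/3,23] z:[33/2,51/2] -> hit [62/3,23], descend [3, 8, 21, 22]
    N3 x:[65/3,71/3] y:[59/3,21] z:[33/2,18] -> miss, prune
    N8 x:[62/3,74/3] y:[21,23] z:[19,51/2] -> hit [21,23], descend [13, 16]
      N13 x:[23,74/3] y:[21,23] z:[23,51/2] -> hit [23,23] leaf, test {P4@t=23}
      N16 x:[62/3,21] y:[21,64/3] z:[19,22] -> hit [21,21] leaf, test {P8@t=21}
    N21 x:[73/3,76/3] y:[15,17] z:[35/2,39/2] -> miss, prune
    N22 x:[76/3,82/3] y:[37/3,41/3] z:[18,39/2] -> miss, prune
  N12 x:[65/3,82/3] y:[49/3,68/3] z:[5,14] -> miss, prune
  N20 x:[46/3,22] y:[53/3,59/3] z:[5,15] -> miss, prune

15 AABB tests over nodes [0, 7, 1, 14, 15, 17, 9, 3, 8, 13, 16, 21, 22, 12, 20]; 2 leaves entered; closest P8.

== RESULT ==
[0, 7, 1, 14, 15, 17, 9, 3, 8, 13, 16, 21, 22, 12, 20]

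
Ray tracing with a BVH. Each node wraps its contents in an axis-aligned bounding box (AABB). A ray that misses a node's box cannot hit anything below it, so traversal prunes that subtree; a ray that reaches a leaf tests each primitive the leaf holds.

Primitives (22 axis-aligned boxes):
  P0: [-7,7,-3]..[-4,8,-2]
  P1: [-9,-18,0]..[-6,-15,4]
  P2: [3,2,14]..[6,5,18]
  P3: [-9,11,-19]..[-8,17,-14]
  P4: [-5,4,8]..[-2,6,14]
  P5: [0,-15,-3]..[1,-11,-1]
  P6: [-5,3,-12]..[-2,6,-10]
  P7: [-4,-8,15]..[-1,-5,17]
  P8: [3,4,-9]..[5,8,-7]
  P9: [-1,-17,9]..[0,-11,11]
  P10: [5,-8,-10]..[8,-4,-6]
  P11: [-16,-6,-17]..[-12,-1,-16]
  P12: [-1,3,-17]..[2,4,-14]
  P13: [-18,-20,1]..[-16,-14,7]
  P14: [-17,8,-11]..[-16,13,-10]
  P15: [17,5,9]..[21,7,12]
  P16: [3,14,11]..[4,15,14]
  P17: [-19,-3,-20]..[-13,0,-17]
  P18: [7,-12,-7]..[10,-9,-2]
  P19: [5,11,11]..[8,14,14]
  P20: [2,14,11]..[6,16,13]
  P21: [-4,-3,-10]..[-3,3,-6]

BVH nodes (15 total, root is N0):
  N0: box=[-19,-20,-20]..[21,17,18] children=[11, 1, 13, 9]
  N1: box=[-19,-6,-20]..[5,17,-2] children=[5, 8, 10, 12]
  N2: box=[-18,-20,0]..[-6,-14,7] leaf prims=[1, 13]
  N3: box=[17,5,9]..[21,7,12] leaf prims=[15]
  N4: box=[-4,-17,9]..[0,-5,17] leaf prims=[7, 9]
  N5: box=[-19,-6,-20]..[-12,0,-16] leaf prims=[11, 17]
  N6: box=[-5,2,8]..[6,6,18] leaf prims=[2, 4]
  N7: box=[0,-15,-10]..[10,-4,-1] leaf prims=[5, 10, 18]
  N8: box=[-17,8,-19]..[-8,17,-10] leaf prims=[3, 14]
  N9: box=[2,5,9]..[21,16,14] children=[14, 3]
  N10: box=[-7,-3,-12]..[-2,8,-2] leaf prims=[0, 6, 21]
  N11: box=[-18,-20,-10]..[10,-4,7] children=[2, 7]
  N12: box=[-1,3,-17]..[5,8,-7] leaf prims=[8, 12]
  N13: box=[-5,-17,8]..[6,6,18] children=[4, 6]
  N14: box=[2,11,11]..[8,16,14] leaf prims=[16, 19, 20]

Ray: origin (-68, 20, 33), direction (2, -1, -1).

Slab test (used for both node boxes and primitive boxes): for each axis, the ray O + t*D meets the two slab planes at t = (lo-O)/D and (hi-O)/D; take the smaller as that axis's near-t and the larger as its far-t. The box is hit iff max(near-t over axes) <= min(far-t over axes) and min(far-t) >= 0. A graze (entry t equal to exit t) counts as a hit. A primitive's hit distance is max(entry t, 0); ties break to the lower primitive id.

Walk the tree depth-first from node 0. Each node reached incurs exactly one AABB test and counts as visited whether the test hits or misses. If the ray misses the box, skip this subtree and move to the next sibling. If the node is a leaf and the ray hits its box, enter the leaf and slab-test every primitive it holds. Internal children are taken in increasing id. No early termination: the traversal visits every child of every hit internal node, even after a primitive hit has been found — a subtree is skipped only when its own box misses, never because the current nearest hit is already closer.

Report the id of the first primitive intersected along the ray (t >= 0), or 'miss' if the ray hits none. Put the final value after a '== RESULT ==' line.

Trace the traversal:
N0 x:[49/2,89/2] y:[3,40] z:[15,53] -> hit [49/2,40], descend [1, 9, 11, 13]
  N1 x:[49/2,73/2] y:[3,26] z:[35,53] -> miss, prune
  N9 x:[35,89/2] y:[4,15] z:[19,24] -> miss, prune
  N11 x:[25,39] y:[24,40] z:[26,43] -> hit [26,39], descend [2, 7]
    N2 x:[25,31] y:[34,40] z:[26,33] -> miss, prune
    N7 x:[34,39] y:[24,35] z:[34,43] -> hit [34,35] leaf, test {P5@t=34, P10(miss), P18(miss)}
  N13 x:[63/2,37] y:[14,37] z:[15,25] -> miss, prune

7 AABB tests over nodes [0, 1, 9, 11, 2, 7, 13]; 1 leaf entered; closest P5.

== RESULT ==
5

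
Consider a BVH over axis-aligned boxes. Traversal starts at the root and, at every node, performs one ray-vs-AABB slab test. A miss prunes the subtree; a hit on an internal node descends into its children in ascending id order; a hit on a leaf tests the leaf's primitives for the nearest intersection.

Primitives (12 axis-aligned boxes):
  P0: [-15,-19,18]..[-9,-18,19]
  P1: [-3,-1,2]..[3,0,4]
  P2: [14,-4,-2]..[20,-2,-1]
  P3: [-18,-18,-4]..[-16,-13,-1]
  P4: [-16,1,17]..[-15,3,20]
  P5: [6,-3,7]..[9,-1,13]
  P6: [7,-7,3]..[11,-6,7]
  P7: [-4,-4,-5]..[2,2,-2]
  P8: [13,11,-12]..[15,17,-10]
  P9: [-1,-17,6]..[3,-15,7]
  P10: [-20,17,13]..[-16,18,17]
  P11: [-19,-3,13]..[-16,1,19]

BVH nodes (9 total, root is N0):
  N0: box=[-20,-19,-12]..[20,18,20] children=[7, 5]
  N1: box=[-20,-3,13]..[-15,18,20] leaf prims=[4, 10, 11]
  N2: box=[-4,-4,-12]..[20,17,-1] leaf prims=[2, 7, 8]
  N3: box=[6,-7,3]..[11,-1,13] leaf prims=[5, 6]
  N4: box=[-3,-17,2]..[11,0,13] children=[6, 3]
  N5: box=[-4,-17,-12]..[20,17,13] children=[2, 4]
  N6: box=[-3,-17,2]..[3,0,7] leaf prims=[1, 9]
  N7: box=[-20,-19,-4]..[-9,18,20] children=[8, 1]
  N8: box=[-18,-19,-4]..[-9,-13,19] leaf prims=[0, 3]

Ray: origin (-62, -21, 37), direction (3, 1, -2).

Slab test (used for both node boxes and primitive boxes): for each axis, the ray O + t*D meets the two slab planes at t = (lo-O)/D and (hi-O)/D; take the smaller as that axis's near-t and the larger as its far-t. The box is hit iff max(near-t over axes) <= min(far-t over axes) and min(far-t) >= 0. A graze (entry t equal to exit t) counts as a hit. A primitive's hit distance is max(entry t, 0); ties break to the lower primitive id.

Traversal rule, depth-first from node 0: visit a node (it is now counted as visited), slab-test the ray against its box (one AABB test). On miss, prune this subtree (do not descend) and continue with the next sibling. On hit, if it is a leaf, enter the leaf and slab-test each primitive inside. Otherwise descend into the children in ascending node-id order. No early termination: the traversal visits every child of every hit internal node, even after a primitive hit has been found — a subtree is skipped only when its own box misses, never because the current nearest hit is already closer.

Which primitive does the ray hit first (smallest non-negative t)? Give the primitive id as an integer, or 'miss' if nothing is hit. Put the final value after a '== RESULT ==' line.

Traverse from the root:
N0 x:[14,82/3] y:[2,39] z:[17/2,49/2] -> hit [14,49/2], descend [5, 7]
  N5 x:[58/3,82/3] y:[4,38] z:[12,49/2] -> hit [58/3,49/2], descend [2, 4]
    N2 x:[58/3,82/3] y:[17,38] z:[19,49/2] -> hit [58/3,49/2] leaf, test {P2(miss), P7@t=39/2, P8(miss)}
    N4 x:[59/3,73/3] y:[4,21] z:[12,35/2] -> miss, prune
  N7 x:[14,53/3] y:[2,39] z:[17/2,41/2] -> hit [14,53/3], descend [1, 8]
    N1 x:[14,47/3] y:[18,39] z:[17/2,12] -> miss, prune
    N8 x:[44/3,53/3] y:[2,8] z:[9,41/2] -> miss, prune

Visited [0, 5, 2, 4, 7, 1, 8]. Tests: 7 box, 1 leaf. Nearest: P7.

== RESULT ==
7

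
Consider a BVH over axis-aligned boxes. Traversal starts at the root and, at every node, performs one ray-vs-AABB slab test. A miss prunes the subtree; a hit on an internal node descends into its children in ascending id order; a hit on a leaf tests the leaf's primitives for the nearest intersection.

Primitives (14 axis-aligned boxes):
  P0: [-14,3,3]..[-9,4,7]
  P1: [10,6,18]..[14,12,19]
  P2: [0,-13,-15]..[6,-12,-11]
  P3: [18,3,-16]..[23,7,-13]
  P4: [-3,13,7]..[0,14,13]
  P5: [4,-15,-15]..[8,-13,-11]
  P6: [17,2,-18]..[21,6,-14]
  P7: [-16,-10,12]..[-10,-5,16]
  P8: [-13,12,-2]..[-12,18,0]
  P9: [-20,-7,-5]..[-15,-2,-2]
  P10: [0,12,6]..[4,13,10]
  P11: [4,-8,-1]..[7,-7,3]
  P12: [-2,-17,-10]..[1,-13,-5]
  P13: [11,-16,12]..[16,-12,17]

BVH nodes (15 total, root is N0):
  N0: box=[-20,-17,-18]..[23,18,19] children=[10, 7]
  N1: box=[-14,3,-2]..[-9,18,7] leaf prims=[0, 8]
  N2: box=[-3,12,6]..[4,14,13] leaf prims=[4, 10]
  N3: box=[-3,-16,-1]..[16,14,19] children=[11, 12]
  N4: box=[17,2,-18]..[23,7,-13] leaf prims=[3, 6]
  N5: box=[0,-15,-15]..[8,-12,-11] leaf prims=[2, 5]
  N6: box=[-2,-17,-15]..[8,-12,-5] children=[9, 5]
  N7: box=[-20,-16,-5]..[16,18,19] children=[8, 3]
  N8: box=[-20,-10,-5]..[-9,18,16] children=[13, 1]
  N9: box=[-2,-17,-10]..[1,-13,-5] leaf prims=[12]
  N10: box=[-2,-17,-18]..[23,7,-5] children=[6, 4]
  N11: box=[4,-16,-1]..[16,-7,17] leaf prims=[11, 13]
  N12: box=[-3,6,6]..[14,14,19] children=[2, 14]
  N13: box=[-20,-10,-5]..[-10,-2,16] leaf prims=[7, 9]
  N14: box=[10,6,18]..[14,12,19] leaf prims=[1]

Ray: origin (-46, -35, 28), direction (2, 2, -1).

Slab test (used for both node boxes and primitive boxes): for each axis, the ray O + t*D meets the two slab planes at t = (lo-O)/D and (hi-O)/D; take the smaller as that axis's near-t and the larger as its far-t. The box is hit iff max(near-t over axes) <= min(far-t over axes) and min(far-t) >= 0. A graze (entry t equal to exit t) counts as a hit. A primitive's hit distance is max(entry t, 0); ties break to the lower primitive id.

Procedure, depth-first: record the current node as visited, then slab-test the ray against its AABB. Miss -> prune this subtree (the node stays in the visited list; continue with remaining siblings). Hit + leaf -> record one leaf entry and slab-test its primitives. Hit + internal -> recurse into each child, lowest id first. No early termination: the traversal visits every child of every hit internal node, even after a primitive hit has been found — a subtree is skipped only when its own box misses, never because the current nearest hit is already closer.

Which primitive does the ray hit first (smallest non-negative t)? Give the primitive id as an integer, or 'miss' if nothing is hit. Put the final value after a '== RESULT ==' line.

Walk:
N0 x:[13,69/2] y:[9,53/2] z:[9,46] -> hit [13,53/2], descend [7, 10]
  N7 x:[13,31] y:[19/2,53/2] z:[9,33] -> hit [13,53/2], descend [3, 8]
    N3 x:[43/2,31] y:[19/2,49/2] z:[9,29] -> hit [43/2,49/2], descend [11, 12]
      N11 x:[25,31] y:[19/2,14] z:[11,29] -> miss, prune
      N12 x:[43/2,30] y:[41/2,49/2] z:[9,22] -> hit [43/2,22], descend [2, 14]
        N2 x:[43/2,25] y:[47/2,49/2] z:[15,22] -> miss, prune
        N14 x:[28,30] y:[41/2,47/2] z:[9,10] -> miss, prune
    N8 x:[13,37/2] y:[25/2,53/2] z:[12,33] -> hit [13,37/2], descend [1, 13]
      N1 x:[16,37/2] y:[19,53/2] z:[21,30] -> miss, prune
      N13 x:[13,18] y:[25/2,33/2] z:[12,33] -> hit [13,33/2] leaf, test {P7@t=15, P9(miss)}
  N10 x:[22,69/2] y:[9,21] z:[33,46] -> miss, prune

order=[0, 7, 3, 11, 12, 2, 14, 8, 1, 13, 10]  |boxes|=11  |leaves|=1  hit=P7

== RESULT ==
7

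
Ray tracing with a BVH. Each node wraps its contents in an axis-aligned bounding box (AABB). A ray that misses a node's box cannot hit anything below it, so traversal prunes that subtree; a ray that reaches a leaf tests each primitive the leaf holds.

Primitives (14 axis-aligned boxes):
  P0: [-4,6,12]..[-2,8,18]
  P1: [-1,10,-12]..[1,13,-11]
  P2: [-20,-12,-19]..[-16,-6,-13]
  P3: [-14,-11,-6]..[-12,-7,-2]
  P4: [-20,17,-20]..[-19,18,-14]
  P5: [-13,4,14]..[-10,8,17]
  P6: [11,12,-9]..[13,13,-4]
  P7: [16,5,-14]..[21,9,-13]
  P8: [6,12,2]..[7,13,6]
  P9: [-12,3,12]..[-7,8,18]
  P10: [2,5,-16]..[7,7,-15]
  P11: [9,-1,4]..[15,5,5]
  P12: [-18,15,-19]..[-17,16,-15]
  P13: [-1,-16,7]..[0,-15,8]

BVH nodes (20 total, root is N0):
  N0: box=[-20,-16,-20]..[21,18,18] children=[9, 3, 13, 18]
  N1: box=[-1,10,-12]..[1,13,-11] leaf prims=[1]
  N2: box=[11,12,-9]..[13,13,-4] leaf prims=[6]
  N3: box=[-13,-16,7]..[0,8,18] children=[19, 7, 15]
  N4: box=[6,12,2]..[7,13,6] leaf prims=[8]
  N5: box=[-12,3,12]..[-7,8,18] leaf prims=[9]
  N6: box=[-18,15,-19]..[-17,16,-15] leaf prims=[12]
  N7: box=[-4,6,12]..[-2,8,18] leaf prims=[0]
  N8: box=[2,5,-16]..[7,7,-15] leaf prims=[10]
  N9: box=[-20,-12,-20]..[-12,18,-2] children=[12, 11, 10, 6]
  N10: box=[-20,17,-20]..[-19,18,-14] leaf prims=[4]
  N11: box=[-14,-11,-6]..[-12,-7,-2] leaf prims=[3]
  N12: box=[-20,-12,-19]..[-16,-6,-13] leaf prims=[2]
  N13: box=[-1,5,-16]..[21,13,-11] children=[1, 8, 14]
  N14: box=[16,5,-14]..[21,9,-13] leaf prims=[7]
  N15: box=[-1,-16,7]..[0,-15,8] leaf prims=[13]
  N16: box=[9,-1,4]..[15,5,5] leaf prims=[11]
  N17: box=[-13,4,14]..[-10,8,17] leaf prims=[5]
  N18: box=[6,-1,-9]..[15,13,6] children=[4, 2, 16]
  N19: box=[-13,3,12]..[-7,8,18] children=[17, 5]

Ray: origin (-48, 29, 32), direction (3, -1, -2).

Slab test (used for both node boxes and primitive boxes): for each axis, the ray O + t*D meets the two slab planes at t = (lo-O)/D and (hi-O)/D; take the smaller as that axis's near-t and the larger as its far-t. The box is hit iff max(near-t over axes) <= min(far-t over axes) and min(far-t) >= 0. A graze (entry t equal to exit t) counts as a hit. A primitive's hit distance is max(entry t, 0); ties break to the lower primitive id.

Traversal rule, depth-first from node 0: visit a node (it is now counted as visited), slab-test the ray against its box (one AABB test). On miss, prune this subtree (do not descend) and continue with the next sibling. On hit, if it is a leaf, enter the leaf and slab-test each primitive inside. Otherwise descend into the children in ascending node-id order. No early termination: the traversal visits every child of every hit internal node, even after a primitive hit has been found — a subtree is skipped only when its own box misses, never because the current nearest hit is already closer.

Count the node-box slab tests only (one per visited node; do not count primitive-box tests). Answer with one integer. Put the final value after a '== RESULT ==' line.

Traverse from the root:
N0 x:[28/3,23] y:[11,45] z:[7,26] -> hit [11,23], descend [3, 9, 13, 18]
  N3 x:[35/3,16] y:[21,45] z:[7,25/2] -> miss, prune
  N9 x:[28/3,12] y:[11,41] z:[17,26] -> miss, prune
  N13 x:[47/3,23] y:[16,24] z:[43/2,24] -> hit [43/2,23], descend [1, 8, 14]
    N1 x:[47/3,49/3] y:[16,19] z:[43/2,22] -> miss, prune
    N8 x:[50/3,55/3] y:[22,24] z:[47/2,24] -> miss, prune
    N14 x:[64/3,23] y:[20,24] z:[45/2,23] -> hit [45/2,23] leaf, test {P7@t=45/2}
  N18 x:[18,21] y:[16,30] z:[13,41/2] -> hit [18,41/2], descend [2, 4, 16]
    N2 x:[59/3,61/3] y:[16,17] z:[18,41/2] -> miss, prune
    N4 x:[18,55/3] y:[16,17] z:[13,15] -> miss, prune
    N16 x:[19,21] y:[24,30] z:[27/2,14] -> miss, prune

Visited [0, 3, 9, 13, 1, 8, 14, 18, 2, 4, 16]. Tests: 11 box, 1 leaf. Nearest: P7.

== RESULT ==
11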